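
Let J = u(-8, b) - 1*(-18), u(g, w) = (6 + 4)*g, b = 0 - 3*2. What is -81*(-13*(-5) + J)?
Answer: -243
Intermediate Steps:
b = -6 (b = 0 - 6 = -6)
u(g, w) = 10*g
J = -62 (J = 10*(-8) - 1*(-18) = -80 + 18 = -62)
-81*(-13*(-5) + J) = -81*(-13*(-5) - 62) = -81*(65 - 62) = -81*3 = -243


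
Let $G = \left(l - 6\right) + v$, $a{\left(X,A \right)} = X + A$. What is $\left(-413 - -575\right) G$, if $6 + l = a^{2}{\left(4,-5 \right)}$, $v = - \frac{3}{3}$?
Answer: $-1944$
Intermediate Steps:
$v = -1$ ($v = \left(-3\right) \frac{1}{3} = -1$)
$a{\left(X,A \right)} = A + X$
$l = -5$ ($l = -6 + \left(-5 + 4\right)^{2} = -6 + \left(-1\right)^{2} = -6 + 1 = -5$)
$G = -12$ ($G = \left(-5 - 6\right) - 1 = -11 - 1 = -12$)
$\left(-413 - -575\right) G = \left(-413 - -575\right) \left(-12\right) = \left(-413 + 575\right) \left(-12\right) = 162 \left(-12\right) = -1944$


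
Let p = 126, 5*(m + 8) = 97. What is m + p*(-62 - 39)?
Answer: -63573/5 ≈ -12715.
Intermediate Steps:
m = 57/5 (m = -8 + (1/5)*97 = -8 + 97/5 = 57/5 ≈ 11.400)
m + p*(-62 - 39) = 57/5 + 126*(-62 - 39) = 57/5 + 126*(-101) = 57/5 - 12726 = -63573/5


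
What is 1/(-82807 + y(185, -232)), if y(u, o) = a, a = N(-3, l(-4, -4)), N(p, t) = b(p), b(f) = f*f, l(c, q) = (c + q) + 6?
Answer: -1/82798 ≈ -1.2078e-5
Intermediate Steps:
l(c, q) = 6 + c + q
b(f) = f²
N(p, t) = p²
a = 9 (a = (-3)² = 9)
y(u, o) = 9
1/(-82807 + y(185, -232)) = 1/(-82807 + 9) = 1/(-82798) = -1/82798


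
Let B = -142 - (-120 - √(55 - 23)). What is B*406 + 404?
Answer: -8528 + 1624*√2 ≈ -6231.3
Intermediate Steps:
B = -22 + 4*√2 (B = -142 - (-120 - √32) = -142 - (-120 - 4*√2) = -142 + (120 + 4*√2) = -22 + 4*√2 ≈ -16.343)
B*406 + 404 = (-22 + 4*√2)*406 + 404 = (-8932 + 1624*√2) + 404 = -8528 + 1624*√2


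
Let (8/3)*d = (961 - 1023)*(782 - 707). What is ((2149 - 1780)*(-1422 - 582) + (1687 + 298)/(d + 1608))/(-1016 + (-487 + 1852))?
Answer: -401543408/189507 ≈ -2118.9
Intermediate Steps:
d = -6975/4 (d = 3*((961 - 1023)*(782 - 707))/8 = 3*(-62*75)/8 = (3/8)*(-4650) = -6975/4 ≈ -1743.8)
((2149 - 1780)*(-1422 - 582) + (1687 + 298)/(d + 1608))/(-1016 + (-487 + 1852)) = ((2149 - 1780)*(-1422 - 582) + (1687 + 298)/(-6975/4 + 1608))/(-1016 + (-487 + 1852)) = (369*(-2004) + 1985/(-543/4))/(-1016 + 1365) = (-739476 + 1985*(-4/543))/349 = (-739476 - 7940/543)*(1/349) = -401543408/543*1/349 = -401543408/189507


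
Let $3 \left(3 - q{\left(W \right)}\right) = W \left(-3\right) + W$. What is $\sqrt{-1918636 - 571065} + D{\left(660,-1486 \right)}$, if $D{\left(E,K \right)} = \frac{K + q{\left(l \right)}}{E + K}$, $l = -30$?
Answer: $\frac{1503}{826} + i \sqrt{2489701} \approx 1.8196 + 1577.9 i$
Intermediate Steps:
$q{\left(W \right)} = 3 + \frac{2 W}{3}$ ($q{\left(W \right)} = 3 - \frac{W \left(-3\right) + W}{3} = 3 - \frac{- 3 W + W}{3} = 3 - \frac{\left(-2\right) W}{3} = 3 + \frac{2 W}{3}$)
$D{\left(E,K \right)} = \frac{-17 + K}{E + K}$ ($D{\left(E,K \right)} = \frac{K + \left(3 + \frac{2}{3} \left(-30\right)\right)}{E + K} = \frac{K + \left(3 - 20\right)}{E + K} = \frac{K - 17}{E + K} = \frac{-17 + K}{E + K}$)
$\sqrt{-1918636 - 571065} + D{\left(660,-1486 \right)} = \sqrt{-1918636 - 571065} + \frac{-17 - 1486}{660 - 1486} = \sqrt{-2489701} + \frac{1}{-826} \left(-1503\right) = i \sqrt{2489701} - - \frac{1503}{826} = i \sqrt{2489701} + \frac{1503}{826} = \frac{1503}{826} + i \sqrt{2489701}$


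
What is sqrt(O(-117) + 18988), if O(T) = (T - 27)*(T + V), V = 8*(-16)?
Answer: 2*sqrt(13567) ≈ 232.95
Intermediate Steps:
V = -128
O(T) = (-128 + T)*(-27 + T) (O(T) = (T - 27)*(T - 128) = (-27 + T)*(-128 + T) = (-128 + T)*(-27 + T))
sqrt(O(-117) + 18988) = sqrt((3456 + (-117)**2 - 155*(-117)) + 18988) = sqrt((3456 + 13689 + 18135) + 18988) = sqrt(35280 + 18988) = sqrt(54268) = 2*sqrt(13567)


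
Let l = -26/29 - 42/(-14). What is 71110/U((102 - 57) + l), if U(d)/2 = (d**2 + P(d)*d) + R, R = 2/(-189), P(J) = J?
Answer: 5651431695/705329686 ≈ 8.0125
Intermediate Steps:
l = 61/29 (l = -26*1/29 - 42*(-1/14) = -26/29 + 3 = 61/29 ≈ 2.1034)
R = -2/189 (R = 2*(-1/189) = -2/189 ≈ -0.010582)
U(d) = -4/189 + 4*d**2 (U(d) = 2*((d**2 + d*d) - 2/189) = 2*((d**2 + d**2) - 2/189) = 2*(2*d**2 - 2/189) = 2*(-2/189 + 2*d**2) = -4/189 + 4*d**2)
71110/U((102 - 57) + l) = 71110/(-4/189 + 4*((102 - 57) + 61/29)**2) = 71110/(-4/189 + 4*(45 + 61/29)**2) = 71110/(-4/189 + 4*(1366/29)**2) = 71110/(-4/189 + 4*(1865956/841)) = 71110/(-4/189 + 7463824/841) = 71110/(1410659372/158949) = 71110*(158949/1410659372) = 5651431695/705329686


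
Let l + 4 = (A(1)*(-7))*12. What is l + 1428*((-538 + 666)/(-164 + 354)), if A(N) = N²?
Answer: 83032/95 ≈ 874.02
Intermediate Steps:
l = -88 (l = -4 + (1²*(-7))*12 = -4 + (1*(-7))*12 = -4 - 7*12 = -4 - 84 = -88)
l + 1428*((-538 + 666)/(-164 + 354)) = -88 + 1428*((-538 + 666)/(-164 + 354)) = -88 + 1428*(128/190) = -88 + 1428*(128*(1/190)) = -88 + 1428*(64/95) = -88 + 91392/95 = 83032/95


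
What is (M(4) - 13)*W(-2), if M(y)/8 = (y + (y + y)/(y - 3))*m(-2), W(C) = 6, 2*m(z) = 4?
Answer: 1074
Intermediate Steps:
m(z) = 2 (m(z) = (½)*4 = 2)
M(y) = 16*y + 32*y/(-3 + y) (M(y) = 8*((y + (y + y)/(y - 3))*2) = 8*((y + (2*y)/(-3 + y))*2) = 8*((y + 2*y/(-3 + y))*2) = 8*(2*y + 4*y/(-3 + y)) = 16*y + 32*y/(-3 + y))
(M(4) - 13)*W(-2) = (16*4*(-1 + 4)/(-3 + 4) - 13)*6 = (16*4*3/1 - 13)*6 = (16*4*1*3 - 13)*6 = (192 - 13)*6 = 179*6 = 1074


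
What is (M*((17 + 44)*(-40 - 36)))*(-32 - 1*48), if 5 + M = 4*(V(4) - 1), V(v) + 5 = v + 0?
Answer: -4821440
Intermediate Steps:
V(v) = -5 + v (V(v) = -5 + (v + 0) = -5 + v)
M = -13 (M = -5 + 4*((-5 + 4) - 1) = -5 + 4*(-1 - 1) = -5 + 4*(-2) = -5 - 8 = -13)
(M*((17 + 44)*(-40 - 36)))*(-32 - 1*48) = (-13*(17 + 44)*(-40 - 36))*(-32 - 1*48) = (-793*(-76))*(-32 - 48) = -13*(-4636)*(-80) = 60268*(-80) = -4821440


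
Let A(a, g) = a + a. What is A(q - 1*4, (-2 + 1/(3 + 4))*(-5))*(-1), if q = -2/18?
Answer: 74/9 ≈ 8.2222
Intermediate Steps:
q = -1/9 (q = -2*1/18 = -1/9 ≈ -0.11111)
A(a, g) = 2*a
A(q - 1*4, (-2 + 1/(3 + 4))*(-5))*(-1) = (2*(-1/9 - 1*4))*(-1) = (2*(-1/9 - 4))*(-1) = (2*(-37/9))*(-1) = -74/9*(-1) = 74/9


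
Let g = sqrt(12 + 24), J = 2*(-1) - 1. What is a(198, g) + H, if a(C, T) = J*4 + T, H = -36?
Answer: -42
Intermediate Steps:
J = -3 (J = -2 - 1 = -3)
g = 6 (g = sqrt(36) = 6)
a(C, T) = -12 + T (a(C, T) = -3*4 + T = -12 + T)
a(198, g) + H = (-12 + 6) - 36 = -6 - 36 = -42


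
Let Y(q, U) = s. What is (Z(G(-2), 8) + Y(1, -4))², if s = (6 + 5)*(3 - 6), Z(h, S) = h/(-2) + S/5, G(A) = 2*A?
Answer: 21609/25 ≈ 864.36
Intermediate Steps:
Z(h, S) = -h/2 + S/5 (Z(h, S) = h*(-½) + S*(⅕) = -h/2 + S/5)
s = -33 (s = 11*(-3) = -33)
Y(q, U) = -33
(Z(G(-2), 8) + Y(1, -4))² = ((-(-2) + (⅕)*8) - 33)² = ((-½*(-4) + 8/5) - 33)² = ((2 + 8/5) - 33)² = (18/5 - 33)² = (-147/5)² = 21609/25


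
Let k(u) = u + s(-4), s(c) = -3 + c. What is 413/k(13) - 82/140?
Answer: 7166/105 ≈ 68.248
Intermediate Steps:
k(u) = -7 + u (k(u) = u + (-3 - 4) = u - 7 = -7 + u)
413/k(13) - 82/140 = 413/(-7 + 13) - 82/140 = 413/6 - 82*1/140 = 413*(1/6) - 41/70 = 413/6 - 41/70 = 7166/105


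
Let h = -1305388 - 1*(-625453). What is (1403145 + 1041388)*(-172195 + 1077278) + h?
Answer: 2212504581304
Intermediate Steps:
h = -679935 (h = -1305388 + 625453 = -679935)
(1403145 + 1041388)*(-172195 + 1077278) + h = (1403145 + 1041388)*(-172195 + 1077278) - 679935 = 2444533*905083 - 679935 = 2212505261239 - 679935 = 2212504581304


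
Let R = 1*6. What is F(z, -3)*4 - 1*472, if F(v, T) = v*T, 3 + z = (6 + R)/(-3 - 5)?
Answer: -418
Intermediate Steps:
R = 6
z = -9/2 (z = -3 + (6 + 6)/(-3 - 5) = -3 + 12/(-8) = -3 + 12*(-⅛) = -3 - 3/2 = -9/2 ≈ -4.5000)
F(v, T) = T*v
F(z, -3)*4 - 1*472 = -3*(-9/2)*4 - 1*472 = (27/2)*4 - 472 = 54 - 472 = -418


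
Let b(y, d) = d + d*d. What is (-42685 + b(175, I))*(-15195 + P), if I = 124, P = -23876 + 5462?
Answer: 913660665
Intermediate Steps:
P = -18414
b(y, d) = d + d²
(-42685 + b(175, I))*(-15195 + P) = (-42685 + 124*(1 + 124))*(-15195 - 18414) = (-42685 + 124*125)*(-33609) = (-42685 + 15500)*(-33609) = -27185*(-33609) = 913660665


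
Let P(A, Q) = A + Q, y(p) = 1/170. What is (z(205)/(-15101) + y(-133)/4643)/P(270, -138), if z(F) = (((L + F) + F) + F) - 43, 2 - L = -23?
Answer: -471202969/1573356880920 ≈ -0.00029949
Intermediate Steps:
L = 25 (L = 2 - 1*(-23) = 2 + 23 = 25)
y(p) = 1/170
z(F) = -18 + 3*F (z(F) = (((25 + F) + F) + F) - 43 = ((25 + 2*F) + F) - 43 = (25 + 3*F) - 43 = -18 + 3*F)
(z(205)/(-15101) + y(-133)/4643)/P(270, -138) = ((-18 + 3*205)/(-15101) + (1/170)/4643)/(270 - 138) = ((-18 + 615)*(-1/15101) + (1/170)*(1/4643))/132 = (597*(-1/15101) + 1/789310)*(1/132) = (-597/15101 + 1/789310)*(1/132) = -471202969/11919370310*1/132 = -471202969/1573356880920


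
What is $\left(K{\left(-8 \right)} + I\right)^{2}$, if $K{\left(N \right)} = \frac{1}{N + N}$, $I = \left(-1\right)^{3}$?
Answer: $\frac{289}{256} \approx 1.1289$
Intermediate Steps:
$I = -1$
$K{\left(N \right)} = \frac{1}{2 N}$
$\left(K{\left(-8 \right)} + I\right)^{2} = \left(\frac{1}{2 \left(-8\right)} - 1\right)^{2} = \left(\frac{1}{2} \left(- \frac{1}{8}\right) - 1\right)^{2} = \left(- \frac{1}{16} - 1\right)^{2} = \left(- \frac{17}{16}\right)^{2} = \frac{289}{256}$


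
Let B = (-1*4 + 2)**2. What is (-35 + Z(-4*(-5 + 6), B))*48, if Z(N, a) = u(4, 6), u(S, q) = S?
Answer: -1488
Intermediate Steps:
B = 4 (B = (-4 + 2)**2 = (-2)**2 = 4)
Z(N, a) = 4
(-35 + Z(-4*(-5 + 6), B))*48 = (-35 + 4)*48 = -31*48 = -1488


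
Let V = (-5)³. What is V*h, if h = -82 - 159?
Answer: 30125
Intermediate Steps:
h = -241
V = -125
V*h = -125*(-241) = 30125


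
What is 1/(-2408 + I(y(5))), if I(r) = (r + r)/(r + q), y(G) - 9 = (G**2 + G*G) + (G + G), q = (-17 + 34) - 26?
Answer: -10/24057 ≈ -0.00041568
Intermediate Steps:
q = -9 (q = 17 - 26 = -9)
y(G) = 9 + 2*G + 2*G**2 (y(G) = 9 + ((G**2 + G*G) + (G + G)) = 9 + ((G**2 + G**2) + 2*G) = 9 + (2*G**2 + 2*G) = 9 + (2*G + 2*G**2) = 9 + 2*G + 2*G**2)
I(r) = 2*r/(-9 + r) (I(r) = (r + r)/(r - 9) = (2*r)/(-9 + r) = 2*r/(-9 + r))
1/(-2408 + I(y(5))) = 1/(-2408 + 2*(9 + 2*5 + 2*5**2)/(-9 + (9 + 2*5 + 2*5**2))) = 1/(-2408 + 2*(9 + 10 + 2*25)/(-9 + (9 + 10 + 2*25))) = 1/(-2408 + 2*(9 + 10 + 50)/(-9 + (9 + 10 + 50))) = 1/(-2408 + 2*69/(-9 + 69)) = 1/(-2408 + 2*69/60) = 1/(-2408 + 2*69*(1/60)) = 1/(-2408 + 23/10) = 1/(-24057/10) = -10/24057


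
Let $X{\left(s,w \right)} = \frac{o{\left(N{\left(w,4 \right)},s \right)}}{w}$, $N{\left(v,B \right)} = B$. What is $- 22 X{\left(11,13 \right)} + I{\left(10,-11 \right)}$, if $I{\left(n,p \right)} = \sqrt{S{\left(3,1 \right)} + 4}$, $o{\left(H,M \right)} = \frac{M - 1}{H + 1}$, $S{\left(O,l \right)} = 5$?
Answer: $- \frac{5}{13} \approx -0.38462$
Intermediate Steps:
$o{\left(H,M \right)} = \frac{-1 + M}{1 + H}$
$I{\left(n,p \right)} = 3$ ($I{\left(n,p \right)} = \sqrt{5 + 4} = \sqrt{9} = 3$)
$X{\left(s,w \right)} = \frac{- \frac{1}{5} + \frac{s}{5}}{w}$ ($X{\left(s,w \right)} = \frac{\frac{1}{1 + 4} \left(-1 + s\right)}{w} = \frac{\frac{1}{5} \left(-1 + s\right)}{w} = \frac{- \frac{1}{5} + \frac{s}{5}}{w}$)
$- 22 X{\left(11,13 \right)} + I{\left(10,-11 \right)} = - 22 \frac{-1 + 11}{5 \cdot 13} + 3 = - 22 \cdot \frac{1}{5} \cdot \frac{1}{13} \cdot 10 + 3 = \left(-22\right) \frac{2}{13} + 3 = - \frac{44}{13} + 3 = - \frac{5}{13}$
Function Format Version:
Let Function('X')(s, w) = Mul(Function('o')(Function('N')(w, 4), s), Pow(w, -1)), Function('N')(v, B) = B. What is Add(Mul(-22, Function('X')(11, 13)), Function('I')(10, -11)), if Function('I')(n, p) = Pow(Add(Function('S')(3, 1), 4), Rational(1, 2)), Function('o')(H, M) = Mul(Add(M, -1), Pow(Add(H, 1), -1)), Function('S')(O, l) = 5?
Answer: Rational(-5, 13) ≈ -0.38462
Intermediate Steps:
Function('o')(H, M) = Mul(Pow(Add(1, H), -1), Add(-1, M)) (Function('o')(H, M) = Mul(Add(-1, M), Pow(Add(1, H), -1)) = Mul(Pow(Add(1, H), -1), Add(-1, M)))
Function('I')(n, p) = 3 (Function('I')(n, p) = Pow(Add(5, 4), Rational(1, 2)) = Pow(9, Rational(1, 2)) = 3)
Function('X')(s, w) = Mul(Pow(w, -1), Add(Rational(-1, 5), Mul(Rational(1, 5), s))) (Function('X')(s, w) = Mul(Mul(Pow(Add(1, 4), -1), Add(-1, s)), Pow(w, -1)) = Mul(Mul(Pow(5, -1), Add(-1, s)), Pow(w, -1)) = Mul(Mul(Rational(1, 5), Add(-1, s)), Pow(w, -1)) = Mul(Add(Rational(-1, 5), Mul(Rational(1, 5), s)), Pow(w, -1)) = Mul(Pow(w, -1), Add(Rational(-1, 5), Mul(Rational(1, 5), s))))
Add(Mul(-22, Function('X')(11, 13)), Function('I')(10, -11)) = Add(Mul(-22, Mul(Rational(1, 5), Pow(13, -1), Add(-1, 11))), 3) = Add(Mul(-22, Mul(Rational(1, 5), Rational(1, 13), 10)), 3) = Add(Mul(-22, Rational(2, 13)), 3) = Add(Rational(-44, 13), 3) = Rational(-5, 13)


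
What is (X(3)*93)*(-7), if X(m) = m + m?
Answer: -3906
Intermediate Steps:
X(m) = 2*m
(X(3)*93)*(-7) = ((2*3)*93)*(-7) = (6*93)*(-7) = 558*(-7) = -3906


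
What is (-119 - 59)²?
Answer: 31684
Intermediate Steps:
(-119 - 59)² = (-178)² = 31684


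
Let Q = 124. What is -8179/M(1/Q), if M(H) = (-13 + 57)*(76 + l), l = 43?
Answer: -8179/5236 ≈ -1.5621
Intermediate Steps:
M(H) = 5236 (M(H) = (-13 + 57)*(76 + 43) = 44*119 = 5236)
-8179/M(1/Q) = -8179/5236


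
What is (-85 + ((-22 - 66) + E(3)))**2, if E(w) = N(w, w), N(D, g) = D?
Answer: 28900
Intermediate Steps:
E(w) = w
(-85 + ((-22 - 66) + E(3)))**2 = (-85 + ((-22 - 66) + 3))**2 = (-85 + (-88 + 3))**2 = (-85 - 85)**2 = (-170)**2 = 28900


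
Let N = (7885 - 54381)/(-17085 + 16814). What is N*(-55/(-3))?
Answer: 2557280/813 ≈ 3145.5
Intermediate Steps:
N = 46496/271 (N = -46496/(-271) = -46496*(-1/271) = 46496/271 ≈ 171.57)
N*(-55/(-3)) = 46496*(-55/(-3))/271 = 46496*(-55*(-1/3))/271 = (46496/271)*(55/3) = 2557280/813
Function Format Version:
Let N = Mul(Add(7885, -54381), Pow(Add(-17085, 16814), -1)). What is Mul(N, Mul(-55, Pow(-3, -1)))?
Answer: Rational(2557280, 813) ≈ 3145.5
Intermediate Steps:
N = Rational(46496, 271) (N = Mul(-46496, Pow(-271, -1)) = Mul(-46496, Rational(-1, 271)) = Rational(46496, 271) ≈ 171.57)
Mul(N, Mul(-55, Pow(-3, -1))) = Mul(Rational(46496, 271), Mul(-55, Pow(-3, -1))) = Mul(Rational(46496, 271), Mul(-55, Rational(-1, 3))) = Mul(Rational(46496, 271), Rational(55, 3)) = Rational(2557280, 813)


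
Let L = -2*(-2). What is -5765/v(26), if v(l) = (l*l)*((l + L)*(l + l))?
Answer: -1153/210912 ≈ -0.0054667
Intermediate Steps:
L = 4
v(l) = 2*l³*(4 + l) (v(l) = (l*l)*((l + 4)*(l + l)) = l²*((4 + l)*(2*l)) = l²*(2*l*(4 + l)) = 2*l³*(4 + l))
-5765/v(26) = -5765*1/(35152*(4 + 26)) = -5765/(2*17576*30) = -5765/1054560 = -5765*1/1054560 = -1153/210912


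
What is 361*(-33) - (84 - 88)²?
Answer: -11929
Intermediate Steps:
361*(-33) - (84 - 88)² = -11913 - 1*(-4)² = -11913 - 1*16 = -11913 - 16 = -11929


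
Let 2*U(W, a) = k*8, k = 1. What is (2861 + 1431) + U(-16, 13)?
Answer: 4296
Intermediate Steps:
U(W, a) = 4 (U(W, a) = (1*8)/2 = (½)*8 = 4)
(2861 + 1431) + U(-16, 13) = (2861 + 1431) + 4 = 4292 + 4 = 4296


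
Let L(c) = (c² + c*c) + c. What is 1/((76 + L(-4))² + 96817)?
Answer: 1/107633 ≈ 9.2908e-6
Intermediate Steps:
L(c) = c + 2*c² (L(c) = (c² + c²) + c = 2*c² + c = c + 2*c²)
1/((76 + L(-4))² + 96817) = 1/((76 - 4*(1 + 2*(-4)))² + 96817) = 1/((76 - 4*(1 - 8))² + 96817) = 1/((76 - 4*(-7))² + 96817) = 1/((76 + 28)² + 96817) = 1/(104² + 96817) = 1/(10816 + 96817) = 1/107633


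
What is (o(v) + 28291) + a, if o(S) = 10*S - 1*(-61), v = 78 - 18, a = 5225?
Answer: 34177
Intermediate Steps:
v = 60
o(S) = 61 + 10*S (o(S) = 10*S + 61 = 61 + 10*S)
(o(v) + 28291) + a = ((61 + 10*60) + 28291) + 5225 = ((61 + 600) + 28291) + 5225 = (661 + 28291) + 5225 = 28952 + 5225 = 34177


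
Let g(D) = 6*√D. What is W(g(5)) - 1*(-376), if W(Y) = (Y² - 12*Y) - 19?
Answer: 537 - 72*√5 ≈ 376.00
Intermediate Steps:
W(Y) = -19 + Y² - 12*Y
W(g(5)) - 1*(-376) = (-19 + (6*√5)² - 72*√5) - 1*(-376) = (-19 + 180 - 72*√5) + 376 = (161 - 72*√5) + 376 = 537 - 72*√5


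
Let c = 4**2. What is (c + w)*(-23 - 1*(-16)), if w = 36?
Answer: -364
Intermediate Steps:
c = 16
(c + w)*(-23 - 1*(-16)) = (16 + 36)*(-23 - 1*(-16)) = 52*(-23 + 16) = 52*(-7) = -364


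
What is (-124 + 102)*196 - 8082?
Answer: -12394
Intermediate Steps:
(-124 + 102)*196 - 8082 = -22*196 - 8082 = -4312 - 8082 = -12394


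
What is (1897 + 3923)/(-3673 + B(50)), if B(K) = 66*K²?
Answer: 5820/161327 ≈ 0.036076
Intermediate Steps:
(1897 + 3923)/(-3673 + B(50)) = (1897 + 3923)/(-3673 + 66*50²) = 5820/(-3673 + 66*2500) = 5820/(-3673 + 165000) = 5820/161327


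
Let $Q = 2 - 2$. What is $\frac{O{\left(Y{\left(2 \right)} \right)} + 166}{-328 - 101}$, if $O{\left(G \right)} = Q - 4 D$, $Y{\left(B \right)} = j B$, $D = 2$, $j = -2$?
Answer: $- \frac{158}{429} \approx -0.3683$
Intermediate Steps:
$Q = 0$ ($Q = 2 - 2 = 0$)
$Y{\left(B \right)} = - 2 B$
$O{\left(G \right)} = -8$ ($O{\left(G \right)} = 0 - 8 = -8$)
$\frac{O{\left(Y{\left(2 \right)} \right)} + 166}{-328 - 101} = \frac{-8 + 166}{-328 - 101} = \frac{158}{-429} = 158 \left(- \frac{1}{429}\right) = - \frac{158}{429}$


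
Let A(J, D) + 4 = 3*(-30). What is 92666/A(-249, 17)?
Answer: -46333/47 ≈ -985.81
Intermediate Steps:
A(J, D) = -94 (A(J, D) = -4 + 3*(-30) = -4 - 90 = -94)
92666/A(-249, 17) = 92666/(-94) = 92666*(-1/94) = -46333/47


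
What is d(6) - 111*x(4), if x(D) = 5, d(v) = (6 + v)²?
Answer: -411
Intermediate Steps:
d(6) - 111*x(4) = (6 + 6)² - 111*5 = 12² - 555 = 144 - 555 = -411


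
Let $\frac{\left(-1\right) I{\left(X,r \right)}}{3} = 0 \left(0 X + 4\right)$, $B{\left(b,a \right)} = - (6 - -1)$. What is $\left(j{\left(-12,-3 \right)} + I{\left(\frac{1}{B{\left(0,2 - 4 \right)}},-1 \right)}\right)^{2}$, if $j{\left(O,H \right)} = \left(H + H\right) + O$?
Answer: $324$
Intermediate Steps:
$B{\left(b,a \right)} = -7$ ($B{\left(b,a \right)} = - (6 + 1) = \left(-1\right) 7 = -7$)
$j{\left(O,H \right)} = O + 2 H$ ($j{\left(O,H \right)} = 2 H + O = O + 2 H$)
$I{\left(X,r \right)} = 0$ ($I{\left(X,r \right)} = - 3 \cdot 0 \left(0 X + 4\right) = - 3 \cdot 0 \left(0 + 4\right) = - 3 \cdot 0 \cdot 4 = \left(-3\right) 0 = 0$)
$\left(j{\left(-12,-3 \right)} + I{\left(\frac{1}{B{\left(0,2 - 4 \right)}},-1 \right)}\right)^{2} = \left(\left(-12 + 2 \left(-3\right)\right) + 0\right)^{2} = \left(\left(-12 - 6\right) + 0\right)^{2} = \left(-18 + 0\right)^{2} = \left(-18\right)^{2} = 324$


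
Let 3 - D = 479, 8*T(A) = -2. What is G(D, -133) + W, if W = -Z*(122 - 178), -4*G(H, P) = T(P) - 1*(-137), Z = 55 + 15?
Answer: 62173/16 ≈ 3885.8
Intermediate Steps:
T(A) = -1/4 (T(A) = (1/8)*(-2) = -1/4)
Z = 70
D = -476 (D = 3 - 1*479 = 3 - 479 = -476)
G(H, P) = -547/16 (G(H, P) = -(-1/4 - 1*(-137))/4 = -(-1/4 + 137)/4 = -1/4*547/4 = -547/16)
W = 3920 (W = -70*(122 - 178) = -70*(-56) = -1*(-3920) = 3920)
G(D, -133) + W = -547/16 + 3920 = 62173/16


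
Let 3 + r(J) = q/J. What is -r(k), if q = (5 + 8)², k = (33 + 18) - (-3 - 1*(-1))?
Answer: -10/53 ≈ -0.18868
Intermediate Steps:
k = 53 (k = 51 - (-3 + 1) = 51 - 1*(-2) = 51 + 2 = 53)
q = 169 (q = 13² = 169)
r(J) = -3 + 169/J
-r(k) = -(-3 + 169/53) = -1*10/53 = -10/53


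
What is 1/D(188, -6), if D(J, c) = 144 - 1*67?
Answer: 1/77 ≈ 0.012987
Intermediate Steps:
D(J, c) = 77 (D(J, c) = 144 - 67 = 77)
1/D(188, -6) = 1/77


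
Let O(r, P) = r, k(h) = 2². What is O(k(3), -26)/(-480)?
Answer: -1/120 ≈ -0.0083333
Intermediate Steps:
k(h) = 4
O(k(3), -26)/(-480) = 4/(-480) = 4*(-1/480) = -1/120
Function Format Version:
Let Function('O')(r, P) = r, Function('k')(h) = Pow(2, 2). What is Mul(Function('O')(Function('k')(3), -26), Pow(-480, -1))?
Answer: Rational(-1, 120) ≈ -0.0083333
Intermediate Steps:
Function('k')(h) = 4
Mul(Function('O')(Function('k')(3), -26), Pow(-480, -1)) = Mul(4, Pow(-480, -1)) = Mul(4, Rational(-1, 480)) = Rational(-1, 120)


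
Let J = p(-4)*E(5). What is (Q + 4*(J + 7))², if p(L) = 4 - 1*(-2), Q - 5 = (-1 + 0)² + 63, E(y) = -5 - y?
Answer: 20449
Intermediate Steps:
Q = 69 (Q = 5 + ((-1 + 0)² + 63) = 5 + ((-1)² + 63) = 5 + (1 + 63) = 5 + 64 = 69)
p(L) = 6 (p(L) = 4 + 2 = 6)
J = -60 (J = 6*(-5 - 1*5) = 6*(-5 - 5) = 6*(-10) = -60)
(Q + 4*(J + 7))² = (69 + 4*(-60 + 7))² = (69 + 4*(-53))² = (69 - 212)² = (-143)² = 20449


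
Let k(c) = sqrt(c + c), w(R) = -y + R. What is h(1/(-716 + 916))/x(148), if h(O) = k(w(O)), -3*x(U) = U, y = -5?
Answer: -3*sqrt(1001)/1480 ≈ -0.064132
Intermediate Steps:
w(R) = 5 + R (w(R) = -1*(-5) + R = 5 + R)
x(U) = -U/3
k(c) = sqrt(2)*sqrt(c) (k(c) = sqrt(2*c) = sqrt(2)*sqrt(c))
h(O) = sqrt(2)*sqrt(5 + O)
h(1/(-716 + 916))/x(148) = sqrt(10 + 2/(-716 + 916))/((-1/3*148)) = sqrt(10 + 2/200)/(-148/3) = sqrt(10 + 2*(1/200))*(-3/148) = sqrt(10 + 1/100)*(-3/148) = sqrt(1001/100)*(-3/148) = (sqrt(1001)/10)*(-3/148) = -3*sqrt(1001)/1480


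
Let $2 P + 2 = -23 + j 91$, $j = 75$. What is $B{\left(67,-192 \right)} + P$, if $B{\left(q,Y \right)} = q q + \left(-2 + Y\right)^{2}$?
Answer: $45525$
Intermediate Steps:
$P = 3400$ ($P = -1 + \frac{-23 + 75 \cdot 91}{2} = -1 + \frac{-23 + 6825}{2} = -1 + \frac{1}{2} \cdot 6802 = -1 + 3401 = 3400$)
$B{\left(q,Y \right)} = q^{2} + \left(-2 + Y\right)^{2}$
$B{\left(67,-192 \right)} + P = \left(67^{2} + \left(-2 - 192\right)^{2}\right) + 3400 = \left(4489 + \left(-194\right)^{2}\right) + 3400 = \left(4489 + 37636\right) + 3400 = 42125 + 3400 = 45525$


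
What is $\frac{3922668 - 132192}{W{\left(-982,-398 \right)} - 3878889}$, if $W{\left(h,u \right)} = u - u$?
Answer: $- \frac{1263492}{1292963} \approx -0.97721$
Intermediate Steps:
$W{\left(h,u \right)} = 0$
$\frac{3922668 - 132192}{W{\left(-982,-398 \right)} - 3878889} = \frac{3922668 - 132192}{0 - 3878889} = \frac{3790476}{-3878889} = 3790476 \left(- \frac{1}{3878889}\right) = - \frac{1263492}{1292963}$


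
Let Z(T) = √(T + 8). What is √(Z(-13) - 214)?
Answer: √(-214 + I*√5) ≈ 0.07643 + 14.629*I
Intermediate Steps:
Z(T) = √(8 + T)
√(Z(-13) - 214) = √(√(8 - 13) - 214) = √(√(-5) - 214) = √(I*√5 - 214) = √(-214 + I*√5)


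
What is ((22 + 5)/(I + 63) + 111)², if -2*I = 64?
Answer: 12027024/961 ≈ 12515.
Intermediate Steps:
I = -32 (I = -½*64 = -32)
((22 + 5)/(I + 63) + 111)² = ((22 + 5)/(-32 + 63) + 111)² = (27/31 + 111)² = (3468/31)² = 12027024/961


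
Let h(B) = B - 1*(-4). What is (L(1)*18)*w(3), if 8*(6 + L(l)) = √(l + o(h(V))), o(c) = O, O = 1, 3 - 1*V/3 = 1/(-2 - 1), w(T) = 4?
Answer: -432 + 9*√2 ≈ -419.27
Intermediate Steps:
V = 10 (V = 9 - 3/(-2 - 1) = 9 - 3/(-3) = 9 - 3*(-⅓) = 9 + 1 = 10)
h(B) = 4 + B (h(B) = B + 4 = 4 + B)
o(c) = 1
L(l) = -6 + √(1 + l)/8 (L(l) = -6 + √(l + 1)/8 = -6 + √(1 + l)/8)
(L(1)*18)*w(3) = ((-6 + √(1 + 1)/8)*18)*4 = ((-6 + √2/8)*18)*4 = (-108 + 9*√2/4)*4 = -432 + 9*√2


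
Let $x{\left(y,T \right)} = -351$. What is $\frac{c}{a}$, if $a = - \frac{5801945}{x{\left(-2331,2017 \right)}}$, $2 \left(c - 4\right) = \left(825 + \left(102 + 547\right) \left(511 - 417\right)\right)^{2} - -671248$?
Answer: $\frac{1342134079767}{11603890} \approx 1.1566 \cdot 10^{5}$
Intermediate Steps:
$c = \frac{3823743817}{2}$ ($c = 4 + \frac{\left(825 + \left(102 + 547\right) \left(511 - 417\right)\right)^{2} - -671248}{2} = 4 + \frac{\left(825 + 649 \cdot 94\right)^{2} + 671248}{2} = 4 + \frac{\left(825 + 61006\right)^{2} + 671248}{2} = 4 + \frac{61831^{2} + 671248}{2} = 4 + \frac{3823072561 + 671248}{2} = 4 + \frac{1}{2} \cdot 3823743809 = 4 + \frac{3823743809}{2} = \frac{3823743817}{2} \approx 1.9119 \cdot 10^{9}$)
$a = \frac{5801945}{351}$ ($a = - \frac{5801945}{-351} = \left(-5801945\right) \left(- \frac{1}{351}\right) = \frac{5801945}{351} \approx 16530.0$)
$\frac{c}{a} = \frac{3823743817}{2 \cdot \frac{5801945}{351}} = \frac{3823743817}{2} \cdot \frac{351}{5801945} = \frac{1342134079767}{11603890}$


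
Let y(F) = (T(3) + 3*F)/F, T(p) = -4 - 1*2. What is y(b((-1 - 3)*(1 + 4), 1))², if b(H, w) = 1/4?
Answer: 441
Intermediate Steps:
T(p) = -6 (T(p) = -4 - 2 = -6)
b(H, w) = ¼
y(F) = (-6 + 3*F)/F
y(b((-1 - 3)*(1 + 4), 1))² = (3 - 6/¼)² = (3 - 6*4)² = (3 - 24)² = (-21)² = 441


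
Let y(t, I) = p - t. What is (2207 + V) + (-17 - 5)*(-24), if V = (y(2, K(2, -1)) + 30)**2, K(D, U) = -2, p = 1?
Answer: 3576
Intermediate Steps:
y(t, I) = 1 - t
V = 841 (V = ((1 - 1*2) + 30)**2 = ((1 - 2) + 30)**2 = (-1 + 30)**2 = 29**2 = 841)
(2207 + V) + (-17 - 5)*(-24) = (2207 + 841) + (-17 - 5)*(-24) = 3048 - 22*(-24) = 3048 + 528 = 3576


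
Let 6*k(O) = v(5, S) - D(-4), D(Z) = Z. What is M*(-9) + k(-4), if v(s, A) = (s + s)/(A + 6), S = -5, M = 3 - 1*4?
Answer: 34/3 ≈ 11.333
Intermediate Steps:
M = -1 (M = 3 - 4 = -1)
v(s, A) = 2*s/(6 + A) (v(s, A) = (2*s)/(6 + A) = 2*s/(6 + A))
k(O) = 7/3 (k(O) = (2*5/(6 - 5) - 1*(-4))/6 = (2*5/1 + 4)/6 = (2*5*1 + 4)/6 = (10 + 4)/6 = (⅙)*14 = 7/3)
M*(-9) + k(-4) = -1*(-9) + 7/3 = 9 + 7/3 = 34/3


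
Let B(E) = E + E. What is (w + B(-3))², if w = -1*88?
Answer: 8836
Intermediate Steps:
B(E) = 2*E
w = -88
(w + B(-3))² = (-88 + 2*(-3))² = (-88 - 6)² = (-94)² = 8836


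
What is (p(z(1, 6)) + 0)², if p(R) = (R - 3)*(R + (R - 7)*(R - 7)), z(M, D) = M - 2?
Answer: 63504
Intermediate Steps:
z(M, D) = -2 + M
p(R) = (-3 + R)*(R + (-7 + R)²) (p(R) = (-3 + R)*(R + (-7 + R)*(-7 + R)) = (-3 + R)*(R + (-7 + R)²))
(p(z(1, 6)) + 0)² = ((-147 + (-2 + 1)³ - 16*(-2 + 1)² + 88*(-2 + 1)) + 0)² = ((-147 + (-1)³ - 16*(-1)² + 88*(-1)) + 0)² = ((-147 - 1 - 16*1 - 88) + 0)² = ((-147 - 1 - 16 - 88) + 0)² = (-252 + 0)² = (-252)² = 63504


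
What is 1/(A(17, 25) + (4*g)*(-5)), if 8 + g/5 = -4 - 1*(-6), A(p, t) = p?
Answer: 1/617 ≈ 0.0016207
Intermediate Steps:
g = -30 (g = -40 + 5*(-4 - 1*(-6)) = -40 + 5*(-4 + 6) = -40 + 5*2 = -40 + 10 = -30)
1/(A(17, 25) + (4*g)*(-5)) = 1/(17 + (4*(-30))*(-5)) = 1/(17 - 120*(-5)) = 1/(17 + 600) = 1/617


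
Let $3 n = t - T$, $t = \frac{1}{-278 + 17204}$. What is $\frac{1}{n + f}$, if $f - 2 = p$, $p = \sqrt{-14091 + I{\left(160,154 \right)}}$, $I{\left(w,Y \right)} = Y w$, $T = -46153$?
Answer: $\frac{39672203218830}{610382543976604309} - \frac{2578405284 \sqrt{10549}}{610382543976604309} \approx 6.4562 \cdot 10^{-5}$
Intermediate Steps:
$t = \frac{1}{16926} \approx 5.9081 \cdot 10^{-5}$
$n = \frac{781185679}{50778}$ ($n = \frac{\frac{1}{16926} - -46153}{3} = \frac{\frac{1}{16926} + 46153}{3} = \frac{1}{3} \cdot \frac{781185679}{16926} = \frac{781185679}{50778} \approx 15384.0$)
$p = \sqrt{10549}$ ($p = \sqrt{-14091 + 154 \cdot 160} = \sqrt{-14091 + 24640} = \sqrt{10549} \approx 102.71$)
$f = 2 + \sqrt{10549} \approx 104.71$
$\frac{1}{n + f} = \frac{1}{\frac{781185679}{50778} + \left(2 + \sqrt{10549}\right)} = \frac{1}{\frac{781287235}{50778} + \sqrt{10549}}$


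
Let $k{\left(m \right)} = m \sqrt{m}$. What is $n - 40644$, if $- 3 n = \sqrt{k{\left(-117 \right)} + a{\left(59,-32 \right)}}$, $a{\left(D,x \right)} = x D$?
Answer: $-40644 - \frac{\sqrt{-1888 - 351 i \sqrt{13}}}{3} \approx -40649.0 + 15.204 i$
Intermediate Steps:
$a{\left(D,x \right)} = D x$
$k{\left(m \right)} = m^{\frac{3}{2}}$
$n = - \frac{\sqrt{-1888 - 351 i \sqrt{13}}}{3}$ ($n = - \frac{\sqrt{\left(-117\right)^{\frac{3}{2}} + 59 \left(-32\right)}}{3} = - \frac{\sqrt{- 351 i \sqrt{13} - 1888}}{3} = - \frac{\sqrt{-1888 - 351 i \sqrt{13}}}{3} \approx -4.6243 + 15.204 i$)
$n - 40644 = - \frac{\sqrt{-1888 - 351 i \sqrt{13}}}{3} - 40644 = -40644 - \frac{\sqrt{-1888 - 351 i \sqrt{13}}}{3}$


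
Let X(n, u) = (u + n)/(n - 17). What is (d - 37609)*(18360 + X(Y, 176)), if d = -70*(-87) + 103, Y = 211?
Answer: -55955461716/97 ≈ -5.7686e+8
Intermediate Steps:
X(n, u) = (n + u)/(-17 + n)
d = 6193 (d = 6090 + 103 = 6193)
(d - 37609)*(18360 + X(Y, 176)) = (6193 - 37609)*(18360 + (211 + 176)/(-17 + 211)) = -31416*(18360 + 387/194) = -31416*3562227/194 = -55955461716/97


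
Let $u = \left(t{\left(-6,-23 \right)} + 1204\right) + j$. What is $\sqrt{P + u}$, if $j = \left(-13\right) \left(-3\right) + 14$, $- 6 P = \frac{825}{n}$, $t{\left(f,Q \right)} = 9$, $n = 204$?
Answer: $\frac{\sqrt{52657806}}{204} \approx 35.571$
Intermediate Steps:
$P = - \frac{275}{408}$ ($P = - \frac{825 \cdot \frac{1}{204}}{6} = \left(- \frac{1}{6}\right) \frac{275}{68} = - \frac{275}{408} \approx -0.67402$)
$j = 53$ ($j = 39 + 14 = 53$)
$u = 1266$ ($u = \left(9 + 1204\right) + 53 = 1213 + 53 = 1266$)
$\sqrt{P + u} = \sqrt{- \frac{275}{408} + 1266} = \sqrt{\frac{516253}{408}} = \frac{\sqrt{52657806}}{204}$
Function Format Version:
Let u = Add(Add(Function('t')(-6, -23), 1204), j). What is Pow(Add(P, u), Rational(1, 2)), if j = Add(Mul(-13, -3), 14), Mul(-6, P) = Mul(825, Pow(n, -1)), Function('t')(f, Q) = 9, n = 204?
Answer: Mul(Rational(1, 204), Pow(52657806, Rational(1, 2))) ≈ 35.571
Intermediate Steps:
P = Rational(-275, 408) (P = Mul(Rational(-1, 6), Mul(825, Pow(204, -1))) = Mul(Rational(-1, 6), Mul(825, Rational(1, 204))) = Mul(Rational(-1, 6), Rational(275, 68)) = Rational(-275, 408) ≈ -0.67402)
j = 53 (j = Add(39, 14) = 53)
u = 1266 (u = Add(Add(9, 1204), 53) = Add(1213, 53) = 1266)
Pow(Add(P, u), Rational(1, 2)) = Pow(Add(Rational(-275, 408), 1266), Rational(1, 2)) = Pow(Rational(516253, 408), Rational(1, 2)) = Mul(Rational(1, 204), Pow(52657806, Rational(1, 2)))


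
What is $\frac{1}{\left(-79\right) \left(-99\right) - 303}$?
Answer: $\frac{1}{7518} \approx 0.00013301$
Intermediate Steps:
$\frac{1}{\left(-79\right) \left(-99\right) - 303} = \frac{1}{7821 - 303} = \frac{1}{7518}$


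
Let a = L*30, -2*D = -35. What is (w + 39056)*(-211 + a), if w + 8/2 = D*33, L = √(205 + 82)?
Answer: -16723649/2 + 1188885*√287 ≈ 1.1779e+7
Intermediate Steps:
D = 35/2 (D = -½*(-35) = 35/2 ≈ 17.500)
L = √287 ≈ 16.941
a = 30*√287 (a = √287*30 = 30*√287 ≈ 508.23)
w = 1147/2 (w = -4 + (35/2)*33 = -4 + 1155/2 = 1147/2 ≈ 573.50)
(w + 39056)*(-211 + a) = (1147/2 + 39056)*(-211 + 30*√287) = 79259*(-211 + 30*√287)/2 = -16723649/2 + 1188885*√287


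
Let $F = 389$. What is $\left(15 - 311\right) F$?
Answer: $-115144$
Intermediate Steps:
$\left(15 - 311\right) F = \left(15 - 311\right) 389 = \left(-296\right) 389 = -115144$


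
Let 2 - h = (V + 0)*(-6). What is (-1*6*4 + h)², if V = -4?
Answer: 2116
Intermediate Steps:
h = -22 (h = 2 - (-4 + 0)*(-6) = 2 - (-4)*(-6) = 2 - 1*24 = 2 - 24 = -22)
(-1*6*4 + h)² = (-1*6*4 - 22)² = (-6*4 - 22)² = (-24 - 22)² = (-46)² = 2116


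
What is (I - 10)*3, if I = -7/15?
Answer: -157/5 ≈ -31.400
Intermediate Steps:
I = -7/15 (I = -7*1/15 = -7/15 ≈ -0.46667)
(I - 10)*3 = (-7/15 - 10)*3 = -157/15*3 = -157/5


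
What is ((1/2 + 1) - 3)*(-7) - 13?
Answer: -5/2 ≈ -2.5000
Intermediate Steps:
((1/2 + 1) - 3)*(-7) - 13 = ((½ + 1) - 3)*(-7) - 13 = (3/2 - 3)*(-7) - 13 = -3/2*(-7) - 13 = 21/2 - 13 = -5/2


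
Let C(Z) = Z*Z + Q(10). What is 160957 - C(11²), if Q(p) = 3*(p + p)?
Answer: 146256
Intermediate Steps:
Q(p) = 6*p (Q(p) = 3*(2*p) = 6*p)
C(Z) = 60 + Z² (C(Z) = Z*Z + 6*10 = Z² + 60 = 60 + Z²)
160957 - C(11²) = 160957 - (60 + (11²)²) = 160957 - (60 + 121²) = 160957 - (60 + 14641) = 160957 - 1*14701 = 160957 - 14701 = 146256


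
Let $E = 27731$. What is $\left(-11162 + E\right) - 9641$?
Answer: $6928$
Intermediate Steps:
$\left(-11162 + E\right) - 9641 = \left(-11162 + 27731\right) - 9641 = 16569 - 9641 = 6928$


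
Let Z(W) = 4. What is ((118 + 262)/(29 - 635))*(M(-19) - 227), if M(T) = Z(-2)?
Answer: 42370/303 ≈ 139.83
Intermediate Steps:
M(T) = 4
((118 + 262)/(29 - 635))*(M(-19) - 227) = ((118 + 262)/(29 - 635))*(4 - 227) = (380/(-606))*(-223) = (380*(-1/606))*(-223) = -190/303*(-223) = 42370/303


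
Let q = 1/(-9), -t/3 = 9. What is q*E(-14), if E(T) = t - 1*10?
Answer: 37/9 ≈ 4.1111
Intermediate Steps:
t = -27 (t = -3*9 = -27)
q = -⅑ ≈ -0.11111
E(T) = -37 (E(T) = -27 - 1*10 = -27 - 10 = -37)
q*E(-14) = -⅑*(-37) = 37/9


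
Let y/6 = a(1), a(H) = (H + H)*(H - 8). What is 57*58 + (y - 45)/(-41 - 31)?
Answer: 79387/24 ≈ 3307.8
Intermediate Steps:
a(H) = 2*H*(-8 + H) (a(H) = (2*H)*(-8 + H) = 2*H*(-8 + H))
y = -84 (y = 6*(2*1*(-8 + 1)) = 6*(2*1*(-7)) = 6*(-14) = -84)
57*58 + (y - 45)/(-41 - 31) = 57*58 + (-84 - 45)/(-41 - 31) = 3306 - 129/(-72) = 3306 - 129*(-1/72) = 3306 + 43/24 = 79387/24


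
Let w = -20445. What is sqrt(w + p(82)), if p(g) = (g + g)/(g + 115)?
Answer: I*sqrt(793417697)/197 ≈ 142.98*I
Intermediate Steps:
p(g) = 2*g/(115 + g) (p(g) = (2*g)/(115 + g) = 2*g/(115 + g))
sqrt(w + p(82)) = sqrt(-20445 + 2*82/(115 + 82)) = sqrt(-20445 + 2*82/197) = sqrt(-20445 + 2*82*(1/197)) = sqrt(-20445 + 164/197) = sqrt(-4027501/197) = I*sqrt(793417697)/197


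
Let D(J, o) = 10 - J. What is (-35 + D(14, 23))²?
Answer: 1521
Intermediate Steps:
(-35 + D(14, 23))² = (-35 + (10 - 1*14))² = (-35 + (10 - 14))² = (-35 - 4)² = (-39)² = 1521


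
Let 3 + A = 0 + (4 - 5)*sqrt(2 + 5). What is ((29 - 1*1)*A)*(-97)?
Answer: 8148 + 2716*sqrt(7) ≈ 15334.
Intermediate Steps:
A = -3 - sqrt(7) (A = -3 + (0 + (4 - 5)*sqrt(2 + 5)) = -3 + (0 - sqrt(7)) = -3 - sqrt(7) ≈ -5.6458)
((29 - 1*1)*A)*(-97) = ((29 - 1*1)*(-3 - sqrt(7)))*(-97) = ((29 - 1)*(-3 - sqrt(7)))*(-97) = (28*(-3 - sqrt(7)))*(-97) = (-84 - 28*sqrt(7))*(-97) = 8148 + 2716*sqrt(7)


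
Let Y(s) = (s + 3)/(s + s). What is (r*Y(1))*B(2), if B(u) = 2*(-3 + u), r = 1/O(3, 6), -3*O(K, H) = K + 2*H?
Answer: ⅘ ≈ 0.80000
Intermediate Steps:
Y(s) = (3 + s)/(2*s) (Y(s) = (3 + s)/((2*s)) = (3 + s)*(1/(2*s)) = (3 + s)/(2*s))
O(K, H) = -2*H/3 - K/3 (O(K, H) = -(K + 2*H)/3 = -2*H/3 - K/3)
r = -⅕ (r = 1/(-⅔*6 - ⅓*3) = 1/(-4 - 1) = 1/(-5) = -⅕ ≈ -0.20000)
B(u) = -6 + 2*u
(r*Y(1))*B(2) = (-(3 + 1)/(10*1))*(-6 + 2*2) = (-4/10)*(-6 + 4) = -⅕*2*(-2) = -⅖*(-2) = ⅘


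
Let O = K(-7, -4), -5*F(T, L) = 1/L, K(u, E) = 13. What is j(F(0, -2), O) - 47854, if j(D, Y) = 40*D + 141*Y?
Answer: -46017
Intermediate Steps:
F(T, L) = -1/(5*L)
O = 13
j(F(0, -2), O) - 47854 = (40*(-⅕/(-2)) + 141*13) - 47854 = (40*(-⅕*(-½)) + 1833) - 47854 = (40*(⅒) + 1833) - 47854 = (4 + 1833) - 47854 = 1837 - 47854 = -46017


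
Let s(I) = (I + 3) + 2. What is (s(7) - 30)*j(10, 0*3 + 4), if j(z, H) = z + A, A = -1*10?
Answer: 0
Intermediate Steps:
A = -10
s(I) = 5 + I (s(I) = (3 + I) + 2 = 5 + I)
j(z, H) = -10 + z (j(z, H) = z - 10 = -10 + z)
(s(7) - 30)*j(10, 0*3 + 4) = ((5 + 7) - 30)*(-10 + 10) = (12 - 30)*0 = -18*0 = 0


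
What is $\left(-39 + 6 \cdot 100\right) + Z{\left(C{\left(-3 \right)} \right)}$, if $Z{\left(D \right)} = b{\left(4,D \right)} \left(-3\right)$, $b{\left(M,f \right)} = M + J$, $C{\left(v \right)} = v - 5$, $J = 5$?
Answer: $534$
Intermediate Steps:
$C{\left(v \right)} = -5 + v$
$b{\left(M,f \right)} = 5 + M$ ($b{\left(M,f \right)} = M + 5 = 5 + M$)
$Z{\left(D \right)} = -27$ ($Z{\left(D \right)} = \left(5 + 4\right) \left(-3\right) = 9 \left(-3\right) = -27$)
$\left(-39 + 6 \cdot 100\right) + Z{\left(C{\left(-3 \right)} \right)} = \left(-39 + 6 \cdot 100\right) - 27 = \left(-39 + 600\right) - 27 = 561 - 27 = 534$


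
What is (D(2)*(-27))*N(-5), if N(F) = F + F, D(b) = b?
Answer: 540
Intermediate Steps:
N(F) = 2*F
(D(2)*(-27))*N(-5) = (2*(-27))*(2*(-5)) = -54*(-10) = 540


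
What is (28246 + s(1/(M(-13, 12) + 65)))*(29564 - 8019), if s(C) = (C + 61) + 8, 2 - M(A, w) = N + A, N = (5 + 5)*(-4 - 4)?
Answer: 19521497909/32 ≈ 6.1005e+8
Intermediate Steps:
N = -80 (N = 10*(-8) = -80)
M(A, w) = 82 - A (M(A, w) = 2 - (-80 + A) = 2 + (80 - A) = 82 - A)
s(C) = 69 + C (s(C) = (61 + C) + 8 = 69 + C)
(28246 + s(1/(M(-13, 12) + 65)))*(29564 - 8019) = (28246 + (69 + 1/((82 - 1*(-13)) + 65)))*(29564 - 8019) = (28246 + (69 + 1/((82 + 13) + 65)))*21545 = (28246 + (69 + 1/(95 + 65)))*21545 = (28246 + (69 + 1/160))*21545 = (28246 + 11041/160)*21545 = (4530401/160)*21545 = 19521497909/32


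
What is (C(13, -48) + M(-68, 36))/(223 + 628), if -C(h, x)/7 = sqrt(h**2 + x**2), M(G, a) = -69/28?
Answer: -3/1036 - 7*sqrt(2473)/851 ≈ -0.41195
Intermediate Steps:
M(G, a) = -69/28 (M(G, a) = -69*1/28 = -69/28)
C(h, x) = -7*sqrt(h**2 + x**2)
(C(13, -48) + M(-68, 36))/(223 + 628) = (-7*sqrt(13**2 + (-48)**2) - 69/28)/(223 + 628) = (-7*sqrt(169 + 2304) - 69/28)/851 = (-7*sqrt(2473) - 69/28)*(1/851) = (-69/28 - 7*sqrt(2473))*(1/851) = -3/1036 - 7*sqrt(2473)/851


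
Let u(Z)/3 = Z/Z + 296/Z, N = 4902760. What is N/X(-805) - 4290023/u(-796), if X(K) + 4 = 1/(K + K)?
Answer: -148400297201/42375 ≈ -3.5021e+6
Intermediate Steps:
u(Z) = 3 + 888/Z (u(Z) = 3*(Z/Z + 296/Z) = 3*(1 + 296/Z) = 3 + 888/Z)
X(K) = -4 + 1/(2*K) (X(K) = -4 + 1/(K + K) = -4 + 1/(2*K))
N/X(-805) - 4290023/u(-796) = 4902760/(-4 + (½)/(-805)) - 4290023/(3 + 888/(-796)) = 4902760/(-4 + (½)*(-1/805)) - 4290023/(3 + 888*(-1/796)) = 4902760/(-4 - 1/1610) - 4290023/(3 - 222/199) = 4902760/(-6441/1610) - 4290023/375/199 = 4902760*(-1610/6441) - 4290023*199/375 = -415444400/339 - 853714577/375 = -148400297201/42375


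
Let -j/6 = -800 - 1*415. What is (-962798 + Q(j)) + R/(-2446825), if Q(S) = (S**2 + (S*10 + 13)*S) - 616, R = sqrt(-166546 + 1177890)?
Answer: 583716456 - 4*sqrt(63209)/2446825 ≈ 5.8372e+8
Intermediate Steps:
R = 4*sqrt(63209) (R = sqrt(1011344) = 4*sqrt(63209) ≈ 1005.7)
j = 7290 (j = -6*(-800 - 1*415) = -6*(-800 - 415) = -6*(-1215) = 7290)
Q(S) = -616 + S**2 + S*(13 + 10*S) (Q(S) = (S**2 + (10*S + 13)*S) - 616 = (S**2 + (13 + 10*S)*S) - 616 = (S**2 + S*(13 + 10*S)) - 616 = -616 + S**2 + S*(13 + 10*S))
(-962798 + Q(j)) + R/(-2446825) = (-962798 + (-616 + 11*7290**2 + 13*7290)) + (4*sqrt(63209))/(-2446825) = (-962798 + (-616 + 11*53144100 + 94770)) + (4*sqrt(63209))*(-1/2446825) = (-962798 + (-616 + 584585100 + 94770)) - 4*sqrt(63209)/2446825 = (-962798 + 584679254) - 4*sqrt(63209)/2446825 = 583716456 - 4*sqrt(63209)/2446825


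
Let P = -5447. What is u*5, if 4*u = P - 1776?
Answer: -36115/4 ≈ -9028.8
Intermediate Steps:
u = -7223/4 (u = (-5447 - 1776)/4 = (1/4)*(-7223) = -7223/4 ≈ -1805.8)
u*5 = -7223/4*5 = -36115/4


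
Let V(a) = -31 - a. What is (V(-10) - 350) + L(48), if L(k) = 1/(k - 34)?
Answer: -5193/14 ≈ -370.93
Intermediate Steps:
L(k) = 1/(-34 + k)
(V(-10) - 350) + L(48) = ((-31 - 1*(-10)) - 350) + 1/(-34 + 48) = ((-31 + 10) - 350) + 1/14 = (-21 - 350) + 1/14 = -371 + 1/14 = -5193/14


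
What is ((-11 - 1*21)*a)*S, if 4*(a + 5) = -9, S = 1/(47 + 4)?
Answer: 232/51 ≈ 4.5490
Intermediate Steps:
S = 1/51 ≈ 0.019608
a = -29/4 (a = -5 + (1/4)*(-9) = -5 - 9/4 = -29/4 ≈ -7.2500)
((-11 - 1*21)*a)*S = ((-11 - 1*21)*(-29/4))*(1/51) = ((-11 - 21)*(-29/4))*(1/51) = -32*(-29/4)*(1/51) = 232*(1/51) = 232/51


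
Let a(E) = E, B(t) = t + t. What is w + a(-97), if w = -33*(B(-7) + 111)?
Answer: -3298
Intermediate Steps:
B(t) = 2*t
w = -3201 (w = -33*(2*(-7) + 111) = -33*(-14 + 111) = -33*97 = -3201)
w + a(-97) = -3201 - 97 = -3298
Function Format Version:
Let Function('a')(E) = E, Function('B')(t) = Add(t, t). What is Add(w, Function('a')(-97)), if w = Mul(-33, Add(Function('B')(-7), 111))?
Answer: -3298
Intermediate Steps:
Function('B')(t) = Mul(2, t)
w = -3201 (w = Mul(-33, Add(Mul(2, -7), 111)) = Mul(-33, Add(-14, 111)) = Mul(-33, 97) = -3201)
Add(w, Function('a')(-97)) = Add(-3201, -97) = -3298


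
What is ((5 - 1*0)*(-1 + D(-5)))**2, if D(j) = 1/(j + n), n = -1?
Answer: 1225/36 ≈ 34.028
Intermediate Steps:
D(j) = 1/(-1 + j) (D(j) = 1/(j - 1) = 1/(-1 + j))
((5 - 1*0)*(-1 + D(-5)))**2 = ((5 - 1*0)*(-1 + 1/(-1 - 5)))**2 = ((5 + 0)*(-1 + 1/(-6)))**2 = (5*(-1 - 1/6))**2 = (5*(-7/6))**2 = (-35/6)**2 = 1225/36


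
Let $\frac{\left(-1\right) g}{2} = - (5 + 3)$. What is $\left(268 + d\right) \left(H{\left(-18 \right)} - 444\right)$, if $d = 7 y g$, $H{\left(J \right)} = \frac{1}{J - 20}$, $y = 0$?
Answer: $- \frac{2260982}{19} \approx -1.19 \cdot 10^{5}$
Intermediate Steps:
$H{\left(J \right)} = \frac{1}{-20 + J}$
$g = 16$ ($g = - 2 \left(- (5 + 3)\right) = - 2 \left(\left(-1\right) 8\right) = \left(-2\right) \left(-8\right) = 16$)
$d = 0$ ($d = 7 \cdot 0 \cdot 16 = 0 \cdot 16 = 0$)
$\left(268 + d\right) \left(H{\left(-18 \right)} - 444\right) = \left(268 + 0\right) \left(\frac{1}{-20 - 18} - 444\right) = 268 \left(\frac{1}{-38} - 444\right) = 268 \left(- \frac{1}{38} - 444\right) = 268 \left(- \frac{16873}{38}\right) = - \frac{2260982}{19}$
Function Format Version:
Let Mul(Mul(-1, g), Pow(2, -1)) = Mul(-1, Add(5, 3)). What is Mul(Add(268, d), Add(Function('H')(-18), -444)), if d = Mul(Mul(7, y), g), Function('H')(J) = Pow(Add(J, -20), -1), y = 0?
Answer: Rational(-2260982, 19) ≈ -1.1900e+5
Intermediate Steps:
Function('H')(J) = Pow(Add(-20, J), -1)
g = 16 (g = Mul(-2, Mul(-1, Add(5, 3))) = Mul(-2, Mul(-1, 8)) = Mul(-2, -8) = 16)
d = 0 (d = Mul(Mul(7, 0), 16) = Mul(0, 16) = 0)
Mul(Add(268, d), Add(Function('H')(-18), -444)) = Mul(Add(268, 0), Add(Pow(Add(-20, -18), -1), -444)) = Mul(268, Add(Pow(-38, -1), -444)) = Mul(268, Add(Rational(-1, 38), -444)) = Mul(268, Rational(-16873, 38)) = Rational(-2260982, 19)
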